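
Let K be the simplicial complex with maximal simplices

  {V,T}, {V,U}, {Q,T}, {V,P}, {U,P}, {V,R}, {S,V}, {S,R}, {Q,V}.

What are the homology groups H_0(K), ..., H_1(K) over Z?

H_0 = Z,  H_1 = Z^3.

K has 7 vertices, 9 edges.
rank ∂_0 = 0, rank ∂_1 = 6 ⇒ b_0 = 7 − 0 − 6 = 1; all invariant factors of ∂_1 are 1 so no torsion. So H_0 ≅ Z.
rank ∂_1 = 6, rank ∂_2 = 0 ⇒ b_1 = 9 − 6 − 0 = 3. So H_1 ≅ Z^3.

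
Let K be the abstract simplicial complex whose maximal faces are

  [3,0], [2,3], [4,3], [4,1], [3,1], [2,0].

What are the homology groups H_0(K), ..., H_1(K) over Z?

H_0 ≅ Z,  H_1 ≅ Z^2.

Take the total order 0 < 1 < 2 < 3 < 4 on the vertex set. Then K (dimension 1) consists of the simplices:

  0-simplices (5): [0], [1], [2], [3], [4]
  1-simplices (6): [0,2], [0,3], [1,3], [1,4], [2,3], [3,4]

Hence C_0 ≅ Z^5, C_1 ≅ Z^6.

Boundary ∂_1: C_1 → C_0 is given by ∂[p,q] = [q] − [p].
As a 5×6 matrix over Z this has rank 4, with invariant factors (1,1,1,1).

From H_k ≅ ker(∂_k) / im(∂_{k+1}) we obtain:

  H_0: rank C_0 − rank ∂_1 = 5 − 4 = 1, and the invariant factors of ∂_1 are all 1, so H_0 ≅ Z.
  H_1: rank ker ∂_1 − rank ∂_2 = (6 − 4) − 0 = 2, and there is no ∂_2, so H_1 ≅ Z^2.

As a check, the Euler characteristic is 5 − 6 = -1, which agrees with 1 − 2 = -1.
(K is a triangulation of a wedge of 2 circles.)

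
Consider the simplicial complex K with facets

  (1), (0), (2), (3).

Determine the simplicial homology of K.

Order the vertices as 0 < 1 < 2 < 3. Listing each simplex with vertices in this order, K has dimension 0 with simplices:

  0-simplices (4): [0], [1], [2], [3]

Hence C_0 ≅ Z^4.

Computing H_k = (kernel of ∂_k) / (image of ∂_{k+1}):

  H_0: rank C_0 − rank ∂_1 = 4 − 0 = 4, and there is no ∂_1, so H_0 = Z^4.

(K is a triangulation of a set of 4 points.)

H_0 ≅ Z^4.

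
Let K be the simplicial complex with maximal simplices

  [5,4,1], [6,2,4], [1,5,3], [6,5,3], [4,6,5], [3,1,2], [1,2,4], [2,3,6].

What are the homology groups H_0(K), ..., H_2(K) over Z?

Fix the vertex order 1 < 2 < 3 < 4 < 5 < 6 and write every simplex with vertices in increasing order. Then dim K = 2 and the simplices of K are:

  0-simplices (6): [1], [2], [3], [4], [5], [6]
  1-simplices (12): [1,2], [1,3], [1,4], [1,5], [2,3], [2,4], [2,6], [3,5], [3,6], [4,5], [4,6], [5,6]
  2-simplices (8): [1,2,3], [1,2,4], [1,3,5], [1,4,5], [2,3,6], [2,4,6], [3,5,6], [4,5,6]

giving chain groups C_0 ≅ Z^6, C_1 ≅ Z^12, C_2 ≅ Z^8.

∂_1: C_1 → C_0 maps an edge to its endpoints' difference, ∂[p,q] = q − p. For instance
  ∂[1,5] = [5] − [1].
As a 6×12 matrix over Z this has rank 5, with invariant factors (1,1,1,1,1).

Boundary ∂_2: C_2 → C_1 acts by ∂[p,q,r] = [q,r] − [p,r] + [p,q]. For instance
  ∂[3,5,6] = [5,6] − [3,6] + [3,5],
  ∂[1,2,3] = [2,3] − [1,3] + [1,2].
This gives a 12×8 integer matrix of rank 7; reducing to Smith normal form yields diagonal entries (1,1,1,1,1,1,1).

Computing H_k = (kernel of ∂_k) / (image of ∂_{k+1}):

  H_0: rank C_0 − rank ∂_1 = 6 − 5 = 1, and the invariant factors of ∂_1 are all 1, so H_0 ≅ Z.
  H_1: rank ker ∂_1 − rank ∂_2 = (12 − 5) − 7 = 0, and the invariant factors of ∂_2 are all 1, so H_1 ≅ 0.
  H_2: rank ker ∂_2 − rank ∂_3 = (8 − 7) − 0 = 1, and there is no ∂_3, so H_2 ≅ Z.

As a check, the Euler characteristic is 6 − 12 + 8 = 2, which agrees with 1 − 0 + 1 = 2.
(K is a triangulation of the 2-sphere S^2.)

H_0 ≅ Z,  H_1 = 0,  H_2 ≅ Z.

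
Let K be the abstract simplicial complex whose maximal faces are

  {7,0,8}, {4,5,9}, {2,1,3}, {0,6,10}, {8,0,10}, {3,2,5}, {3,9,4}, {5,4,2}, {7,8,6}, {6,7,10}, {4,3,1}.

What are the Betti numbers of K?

b_0 = 2, b_1 = 2, b_2 = 0.

Take the total order 0 < 1 < 2 < 3 < 4 < 5 < 6 < 7 < 8 < 9 < 10 on the vertex set. Then K (dimension 2) consists of the simplices:

  0-simplices (11): [0], [1], [2], [3], [4], [5], [6], [7], [8], [9], [10]
  1-simplices (22): [0,6], [0,7], [0,8], [0,10], [1,2], [1,3], [1,4], [2,3], [2,4], [2,5], [3,4], [3,5], [3,9], [4,5], [4,9], [5,9], [6,7], [6,8], [6,10], [7,8], [7,10], [8,10]
  2-simplices (11): [0,6,10], [0,7,8], [0,8,10], [1,2,3], [1,3,4], [2,3,5], [2,4,5], [3,4,9], [4,5,9], [6,7,8], [6,7,10]

so the chain groups are C_0 ≅ Z^11, C_1 ≅ Z^22, C_2 ≅ Z^11.

∂_1: C_1 → C_0 sends each edge [p,q] (with p < q) to q − p. For instance
  ∂[0,8] = [8] − [0].
The resulting 11×22 matrix has rank 9, and its Smith normal form has invariant factors (1,1,1,1,1,1,1,1,1).

Boundary ∂_2: C_2 → C_1 acts by ∂[p,q,r] = [q,r] − [p,r] + [p,q]. For instance
  ∂[2,4,5] = [4,5] − [2,5] + [2,4],
  ∂[1,3,4] = [3,4] − [1,4] + [1,3].
This gives a 22×11 integer matrix of rank 11; reducing to Smith normal form yields diagonal entries (1,1,1,1,1,1,1,1,1,1,1).

Computing H_k = (kernel of ∂_k) / (image of ∂_{k+1}):

  H_0: rank C_0 − rank ∂_1 = 11 − 9 = 2, and the invariant factors of ∂_1 are all 1, so H_0 ≅ Z^2.
  H_1: rank ker ∂_1 − rank ∂_2 = (22 − 9) − 11 = 2, and the invariant factors of ∂_2 are all 1, so H_1 ≅ Z^2.
  H_2: rank ker ∂_2 − rank ∂_3 = (11 − 11) − 0 = 0, and there is no ∂_3, so H_2 ≅ 0.

Hence the Betti numbers are b_0 = 2, b_1 = 2, b_2 = 0.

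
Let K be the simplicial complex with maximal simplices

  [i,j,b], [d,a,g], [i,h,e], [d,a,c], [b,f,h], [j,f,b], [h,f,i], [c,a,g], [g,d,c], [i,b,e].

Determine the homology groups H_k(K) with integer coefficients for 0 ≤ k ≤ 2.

K has 10 vertices, 18 edges, 10 triangles.
rank ∂_0 = 0, rank ∂_1 = 8 ⇒ b_0 = 10 − 0 − 8 = 2; all invariant factors of ∂_1 are 1 so no torsion. So H_0 = Z^2.
rank ∂_1 = 8, rank ∂_2 = 9 ⇒ b_1 = 18 − 8 − 9 = 1; all invariant factors of ∂_2 are 1 so no torsion. So H_1 = Z.
rank ∂_2 = 9, rank ∂_3 = 0 ⇒ b_2 = 10 − 9 − 0 = 1. So H_2 = Z.

H_0 = Z^2,  H_1 = Z,  H_2 = Z.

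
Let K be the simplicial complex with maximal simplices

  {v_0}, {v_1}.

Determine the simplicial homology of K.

Take the total order v_0 < v_1 on the vertex set. Then K (dimension 0) consists of the simplices:

  0-simplices (2): [v_0], [v_1]

Hence C_0 ≅ Z^2.

Computing H_k = (kernel of ∂_k) / (image of ∂_{k+1}):

  H_0: rank C_0 − rank ∂_1 = 2 − 0 = 2, and there is no ∂_1, so H_0 ≅ Z^2.

H_0 = Z^2.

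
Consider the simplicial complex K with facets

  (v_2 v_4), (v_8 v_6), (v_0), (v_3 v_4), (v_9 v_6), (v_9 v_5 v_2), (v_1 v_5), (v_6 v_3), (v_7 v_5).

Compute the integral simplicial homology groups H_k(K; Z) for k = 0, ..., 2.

H_0 = Z^2,  H_1 = Z,  H_2 = 0.

Take the total order v_0 < v_1 < v_2 < v_3 < v_4 < v_5 < v_6 < v_7 < v_8 < v_9 on the vertex set. Then K (dimension 2) consists of the simplices:

  0-simplices (10): [v_0], [v_1], [v_2], [v_3], [v_4], [v_5], [v_6], [v_7], [v_8], [v_9]
  1-simplices (10): [v_1,v_5], [v_2,v_4], [v_2,v_5], [v_2,v_9], [v_3,v_4], [v_3,v_6], [v_5,v_7], [v_5,v_9], [v_6,v_8], [v_6,v_9]
  2-simplices (1): [v_2,v_5,v_9]

giving chain groups C_0 ≅ Z^10, C_1 ≅ Z^10, C_2 ≅ Z^1.

The boundary map ∂_1: C_1 → C_0 is given by ∂[p,q] = [q] − [p].
This gives a 10×10 integer matrix of rank 8; reducing to Smith normal form yields diagonal entries (1,1,1,1,1,1,1,1).

Boundary ∂_2: C_2 → C_1 maps a triangle to the signed sum of its edges. For instance
  ∂[v_2,v_5,v_9] = [v_5,v_9] − [v_2,v_9] + [v_2,v_5].
This gives a 10×1 integer matrix of rank 1; reducing to Smith normal form yields diagonal entries (1).

Computing H_k = (kernel of ∂_k) / (image of ∂_{k+1}):

  H_0: rank C_0 − rank ∂_1 = 10 − 8 = 2, and the invariant factors of ∂_1 are all 1, so H_0 ≅ Z^2.
  H_1: rank ker ∂_1 − rank ∂_2 = (10 − 8) − 1 = 1, and the invariant factors of ∂_2 are all 1, so H_1 ≅ Z.
  H_2: rank ker ∂_2 − rank ∂_3 = (1 − 1) − 0 = 0, and there is no ∂_3, so H_2 ≅ 0.

As a check, the Euler characteristic is 10 − 10 + 1 = 1, which agrees with 2 − 1 + 0 = 1.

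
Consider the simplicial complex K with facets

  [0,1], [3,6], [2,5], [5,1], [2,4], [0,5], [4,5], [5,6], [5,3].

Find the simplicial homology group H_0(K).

Order the vertices as 0 < 1 < 2 < 3 < 4 < 5 < 6. Listing each simplex with vertices in this order, K has dimension 1 with simplices:

  0-simplices (7): [0], [1], [2], [3], [4], [5], [6]
  1-simplices (9): [0,1], [0,5], [1,5], [2,4], [2,5], [3,5], [3,6], [4,5], [5,6]

so the chain groups are C_0 ≅ Z^7, C_1 ≅ Z^9.

∂_1: C_1 → C_0 is given by ∂[p,q] = [q] − [p]. For instance
  ∂[3,5] = [5] − [3].
This gives a 7×9 integer matrix of rank 6; reducing to Smith normal form yields diagonal entries (1,1,1,1,1,1).

Reading off H_k = ker ∂_k / im ∂_{k+1}:

  H_0: rank C_0 − rank ∂_1 = 7 − 6 = 1, and the invariant factors of ∂_1 are all 1, so H_0 ≅ Z.

H_0 = Z.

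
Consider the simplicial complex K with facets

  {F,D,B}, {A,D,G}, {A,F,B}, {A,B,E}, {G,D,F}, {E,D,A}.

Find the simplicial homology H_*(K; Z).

Order the vertices as A < B < D < E < F < G. Listing each simplex with vertices in this order, K has dimension 2 with simplices:

  0-simplices (6): A, B, D, E, F, G
  1-simplices (12): AB, AD, AE, AF, AG, BD, BE, BF, DE, DF, DG, FG
  2-simplices (6): ABE, ABF, ADE, ADG, BDF, DFG

Hence C_0 ≅ Z^6, C_1 ≅ Z^12, C_2 ≅ Z^6.

Boundary ∂_1: C_1 → C_0 maps an edge to its endpoints' difference, ∂[p,q] = q − p.
As a 6×12 matrix over Z this has rank 5, with invariant factors (1,1,1,1,1).

Boundary ∂_2: C_2 → C_1 acts by ∂[p,q,r] = [q,r] − [p,r] + [p,q]. For instance
  ∂ADG = DG − AG + AD,
  ∂ABF = BF − AF + AB.
The 12×6 boundary matrix has rank 6 and Smith normal form diag(1,1,1,1,1,1).

Reading off H_k = ker ∂_k / im ∂_{k+1}:

  H_0: rank C_0 − rank ∂_1 = 6 − 5 = 1, and the invariant factors of ∂_1 are all 1, so H_0 = Z.
  H_1: rank ker ∂_1 − rank ∂_2 = (12 − 5) − 6 = 1, and the invariant factors of ∂_2 are all 1, so H_1 = Z.
  H_2: rank ker ∂_2 − rank ∂_3 = (6 − 6) − 0 = 0, and there is no ∂_3, so H_2 = 0.

H_0 = Z,  H_1 = Z,  H_2 = 0.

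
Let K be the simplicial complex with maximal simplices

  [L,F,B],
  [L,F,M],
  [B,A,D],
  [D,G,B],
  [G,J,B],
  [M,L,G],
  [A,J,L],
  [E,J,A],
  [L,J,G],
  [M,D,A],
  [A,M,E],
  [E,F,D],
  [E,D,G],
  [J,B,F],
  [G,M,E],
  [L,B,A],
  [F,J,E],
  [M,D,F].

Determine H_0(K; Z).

H_0 ≅ Z.

Take the total order A < B < D < E < F < G < J < L < M on the vertex set. Then K (dimension 2) consists of the simplices:

  0-simplices (9): A, B, D, E, F, G, J, L, M
  1-simplices (27): AB, AD, AE, AJ, AL, AM, BD, BF, BG, BJ, BL, DE, DF, DG, DM, EF, EG, EJ, EM, FJ, FL, FM, GJ, GL, GM, JL, LM
  2-simplices (18): ABD, ABL, ADM, AEJ, AEM, AJL, BDG, BFJ, BFL, BGJ, DEF, DEG, DFM, EFJ, EGM, FLM, GJL, GLM

giving chain groups C_0 ≅ Z^9, C_1 ≅ Z^27, C_2 ≅ Z^18.

The boundary map ∂_1: C_1 → C_0 is given by ∂[p,q] = [q] − [p]. For instance
  ∂AD = D − A.
The 9×27 boundary matrix has rank 8 and Smith normal form diag(1,1,1,1,1,1,1,1).

The boundary map ∂_2: C_2 → C_1 sends each 2-simplex [p,q,r] to [q,r] − [p,r] + [p,q]. For instance
  ∂GLM = LM − GM + GL,
  ∂GJL = JL − GL + GJ.
As a 27×18 matrix over Z this has rank 18, with invariant factors (1,1,1,1,1,1,1,1,1,1,1,1,1,1,1,1,1,2).

Now H_k = ker ∂_k / im ∂_{k+1}, so:

  H_0: rank C_0 − rank ∂_1 = 9 − 8 = 1, and the invariant factors of ∂_1 are all 1, so H_0 = Z.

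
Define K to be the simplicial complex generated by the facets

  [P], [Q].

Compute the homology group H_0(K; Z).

K has 2 vertices.
rank ∂_0 = 0, rank ∂_1 = 0 ⇒ b_0 = 2 − 0 − 0 = 2. So H_0 ≅ Z^2.

H_0 = Z^2.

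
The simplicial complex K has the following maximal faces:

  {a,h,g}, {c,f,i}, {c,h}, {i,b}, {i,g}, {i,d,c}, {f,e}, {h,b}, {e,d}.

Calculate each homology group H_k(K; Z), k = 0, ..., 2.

H_0 = Z,  H_1 = Z^3,  H_2 = 0.

We work with the vertex ordering a < b < c < d < e < f < g < h < i. The simplices of K, each written with vertices in increasing order, are:

  0-simplices (9): a, b, c, d, e, f, g, h, i
  1-simplices (14): ag, ah, bh, bi, cd, cf, ch, ci, de, di, ef, fi, gh, gi
  2-simplices (3): agh, cdi, cfi

Hence C_0 ≅ Z^9, C_1 ≅ Z^14, C_2 ≅ Z^3.

Boundary ∂_1: C_1 → C_0 maps an edge to its endpoints' difference, ∂[p,q] = q − p. For instance
  ∂gh = h − g.
This gives a 9×14 integer matrix of rank 8; reducing to Smith normal form yields diagonal entries (1,1,1,1,1,1,1,1).

∂_2: C_2 → C_1 acts by ∂[p,q,r] = [q,r] − [p,r] + [p,q]. For instance
  ∂agh = gh − ah + ag,
  ∂cdi = di − ci + cd.
As a 14×3 matrix over Z this has rank 3, with invariant factors (1,1,1).

Now H_k = ker ∂_k / im ∂_{k+1}, so:

  H_0: rank C_0 − rank ∂_1 = 9 − 8 = 1, and the invariant factors of ∂_1 are all 1, so H_0 = Z.
  H_1: rank ker ∂_1 − rank ∂_2 = (14 − 8) − 3 = 3, and the invariant factors of ∂_2 are all 1, so H_1 = Z^3.
  H_2: rank ker ∂_2 − rank ∂_3 = (3 − 3) − 0 = 0, and there is no ∂_3, so H_2 = 0.

As a check, the Euler characteristic is 9 − 14 + 3 = -2, which agrees with 1 − 3 + 0 = -2.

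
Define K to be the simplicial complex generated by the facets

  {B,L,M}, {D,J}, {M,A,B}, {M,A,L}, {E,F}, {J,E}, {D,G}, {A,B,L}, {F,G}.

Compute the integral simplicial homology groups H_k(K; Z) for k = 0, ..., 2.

Order the vertices as A < B < D < E < F < G < J < L < M. Listing each simplex with vertices in this order, K has dimension 2 with simplices:

  0-simplices (9): A, B, D, E, F, G, J, L, M
  1-simplices (11): AB, AL, AM, BL, BM, DG, DJ, EF, EJ, FG, LM
  2-simplices (4): ABL, ABM, ALM, BLM

giving chain groups C_0 ≅ Z^9, C_1 ≅ Z^11, C_2 ≅ Z^4.

The boundary map ∂_1: C_1 → C_0 is given by ∂[p,q] = [q] − [p]. For instance
  ∂AM = M − A.
The resulting 9×11 matrix has rank 7, and its Smith normal form has invariant factors (1,1,1,1,1,1,1).

The boundary map ∂_2: C_2 → C_1 maps a triangle to the signed sum of its edges. For instance
  ∂ABL = BL − AL + AB,
  ∂ABM = BM − AM + AB.
This gives a 11×4 integer matrix of rank 3; reducing to Smith normal form yields diagonal entries (1,1,1).

Computing H_k = (kernel of ∂_k) / (image of ∂_{k+1}):

  H_0: rank C_0 − rank ∂_1 = 9 − 7 = 2, and the invariant factors of ∂_1 are all 1, so H_0 = Z^2.
  H_1: rank ker ∂_1 − rank ∂_2 = (11 − 7) − 3 = 1, and the invariant factors of ∂_2 are all 1, so H_1 = Z.
  H_2: rank ker ∂_2 − rank ∂_3 = (4 − 3) − 0 = 1, and there is no ∂_3, so H_2 = Z.

As a check, the Euler characteristic is 9 − 11 + 4 = 2, which agrees with 2 − 1 + 1 = 2.

H_0 = Z^2,  H_1 = Z,  H_2 = Z.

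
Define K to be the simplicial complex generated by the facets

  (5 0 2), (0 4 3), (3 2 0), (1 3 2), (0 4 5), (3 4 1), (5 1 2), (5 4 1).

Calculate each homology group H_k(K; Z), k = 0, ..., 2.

H_0 = Z,  H_1 = 0,  H_2 = Z.

We work with the vertex ordering 0 < 1 < 2 < 3 < 4 < 5. The simplices of K, each written with vertices in increasing order, are:

  0-simplices (6): [0], [1], [2], [3], [4], [5]
  1-simplices (12): [0,2], [0,3], [0,4], [0,5], [1,2], [1,3], [1,4], [1,5], [2,3], [2,5], [3,4], [4,5]
  2-simplices (8): [0,2,3], [0,2,5], [0,3,4], [0,4,5], [1,2,3], [1,2,5], [1,3,4], [1,4,5]

so the chain groups are C_0 ≅ Z^6, C_1 ≅ Z^12, C_2 ≅ Z^8.

Boundary ∂_1: C_1 → C_0 is given by ∂[p,q] = [q] − [p]. For instance
  ∂[2,3] = [3] − [2].
The 6×12 boundary matrix has rank 5 and Smith normal form diag(1,1,1,1,1).

∂_2: C_2 → C_1 acts by ∂[p,q,r] = [q,r] − [p,r] + [p,q]. For instance
  ∂[1,4,5] = [4,5] − [1,5] + [1,4],
  ∂[0,2,3] = [2,3] − [0,3] + [0,2].
This gives a 12×8 integer matrix of rank 7; reducing to Smith normal form yields diagonal entries (1,1,1,1,1,1,1).

Computing H_k = (kernel of ∂_k) / (image of ∂_{k+1}):

  H_0: rank C_0 − rank ∂_1 = 6 − 5 = 1, and the invariant factors of ∂_1 are all 1, so H_0 ≅ Z.
  H_1: rank ker ∂_1 − rank ∂_2 = (12 − 5) − 7 = 0, and the invariant factors of ∂_2 are all 1, so H_1 ≅ 0.
  H_2: rank ker ∂_2 − rank ∂_3 = (8 − 7) − 0 = 1, and there is no ∂_3, so H_2 ≅ Z.

As a check, the Euler characteristic is 6 − 12 + 8 = 2, which agrees with 1 − 0 + 1 = 2.
(K is a triangulation of the 2-sphere S^2.)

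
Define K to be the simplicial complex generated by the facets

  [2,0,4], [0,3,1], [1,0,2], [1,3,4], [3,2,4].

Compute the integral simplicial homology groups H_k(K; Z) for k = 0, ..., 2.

Take the total order 0 < 1 < 2 < 3 < 4 on the vertex set. Then K (dimension 2) consists of the simplices:

  0-simplices (5): [0], [1], [2], [3], [4]
  1-simplices (10): [0,1], [0,2], [0,3], [0,4], [1,2], [1,3], [1,4], [2,3], [2,4], [3,4]
  2-simplices (5): [0,1,2], [0,1,3], [0,2,4], [1,3,4], [2,3,4]

so the chain groups are C_0 ≅ Z^5, C_1 ≅ Z^10, C_2 ≅ Z^5.

Boundary ∂_1: C_1 → C_0 sends each edge [p,q] (with p < q) to q − p.
The 5×10 boundary matrix has rank 4 and Smith normal form diag(1,1,1,1).

Boundary ∂_2: C_2 → C_1 acts by ∂[p,q,r] = [q,r] − [p,r] + [p,q]. For instance
  ∂[0,1,2] = [1,2] − [0,2] + [0,1],
  ∂[0,2,4] = [2,4] − [0,4] + [0,2].
The resulting 10×5 matrix has rank 5, and its Smith normal form has invariant factors (1,1,1,1,1).

Computing H_k = (kernel of ∂_k) / (image of ∂_{k+1}):

  H_0: rank C_0 − rank ∂_1 = 5 − 4 = 1, and the invariant factors of ∂_1 are all 1, so H_0 = Z.
  H_1: rank ker ∂_1 − rank ∂_2 = (10 − 4) − 5 = 1, and the invariant factors of ∂_2 are all 1, so H_1 = Z.
  H_2: rank ker ∂_2 − rank ∂_3 = (5 − 5) − 0 = 0, and there is no ∂_3, so H_2 = 0.

As a check, the Euler characteristic is 5 − 10 + 5 = 0, which agrees with 1 − 1 + 0 = 0.

H_0 = Z,  H_1 = Z,  H_2 = 0.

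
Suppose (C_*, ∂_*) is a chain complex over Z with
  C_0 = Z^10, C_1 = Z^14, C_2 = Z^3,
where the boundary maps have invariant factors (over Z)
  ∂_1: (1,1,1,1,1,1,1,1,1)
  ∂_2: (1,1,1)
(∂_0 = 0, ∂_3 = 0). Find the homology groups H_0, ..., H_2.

H_0 ≅ Z,  H_1 ≅ Z^2,  H_2 = 0.

H_0: b_0 = 10 − 0 − 9 = 1; torsion from ∂_1 factors > 1: none. So H_0 ≅ Z.
H_1: b_1 = 14 − 9 − 3 = 2; torsion from ∂_2 factors > 1: none. So H_1 ≅ Z^2.
H_2: b_2 = 3 − 3 − 0 = 0; torsion from ∂_3 factors > 1: none. So H_2 ≅ 0.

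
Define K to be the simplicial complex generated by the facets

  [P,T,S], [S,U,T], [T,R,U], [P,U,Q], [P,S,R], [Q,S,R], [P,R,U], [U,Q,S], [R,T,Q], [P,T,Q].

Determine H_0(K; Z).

K has 6 vertices, 15 edges, 10 triangles.
rank ∂_0 = 0, rank ∂_1 = 5 ⇒ b_0 = 6 − 0 − 5 = 1; all invariant factors of ∂_1 are 1 so no torsion. So H_0 = Z.

H_0 = Z.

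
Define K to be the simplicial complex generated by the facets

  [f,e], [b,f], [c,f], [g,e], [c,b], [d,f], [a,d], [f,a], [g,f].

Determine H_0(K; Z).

H_0 ≅ Z.

We work with the vertex ordering a < b < c < d < e < f < g. The simplices of K, each written with vertices in increasing order, are:

  0-simplices (7): a, b, c, d, e, f, g
  1-simplices (9): ad, af, bc, bf, cf, df, ef, eg, fg

so the chain groups are C_0 ≅ Z^7, C_1 ≅ Z^9.

The boundary map ∂_1: C_1 → C_0 maps an edge to its endpoints' difference, ∂[p,q] = q − p.
As a 7×9 matrix over Z this has rank 6, with invariant factors (1,1,1,1,1,1).

Now H_k = ker ∂_k / im ∂_{k+1}, so:

  H_0: rank C_0 − rank ∂_1 = 7 − 6 = 1, and the invariant factors of ∂_1 are all 1, so H_0 = Z.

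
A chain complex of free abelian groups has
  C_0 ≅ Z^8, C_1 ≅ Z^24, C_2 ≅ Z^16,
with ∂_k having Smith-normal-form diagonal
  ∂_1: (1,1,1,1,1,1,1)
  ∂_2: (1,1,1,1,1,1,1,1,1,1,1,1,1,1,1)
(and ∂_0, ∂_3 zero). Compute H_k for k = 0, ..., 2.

H_0: b_0 = 8 − 0 − 7 = 1; torsion from ∂_1 factors > 1: none. So H_0 = Z.
H_1: b_1 = 24 − 7 − 15 = 2; torsion from ∂_2 factors > 1: none. So H_1 = Z^2.
H_2: b_2 = 16 − 15 − 0 = 1; torsion from ∂_3 factors > 1: none. So H_2 = Z.

H_0 = Z,  H_1 = Z^2,  H_2 = Z.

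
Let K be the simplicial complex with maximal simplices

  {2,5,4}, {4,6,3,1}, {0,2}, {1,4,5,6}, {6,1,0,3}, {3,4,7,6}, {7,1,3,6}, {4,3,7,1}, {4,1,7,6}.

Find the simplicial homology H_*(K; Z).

H_0 ≅ Z,  H_1 ≅ Z,  H_2 = 0,  H_3 ≅ Z.

Fix the vertex order 0 < 1 < 2 < 3 < 4 < 5 < 6 < 7 and write every simplex with vertices in increasing order. Then dim K = 3 and the simplices of K are:

  0-simplices (8): [0], [1], [2], [3], [4], [5], [6], [7]
  1-simplices (19): [0,1], [0,2], [0,3], [0,6], [1,3], [1,4], [1,5], [1,6], [1,7], [2,4], [2,5], [3,4], [3,6], [3,7], [4,5], [4,6], [4,7], [5,6], [6,7]
  2-simplices (17): [0,1,3], [0,1,6], [0,3,6], [1,3,4], [1,3,6], [1,3,7], [1,4,5], [1,4,6], [1,4,7], [1,5,6], [1,6,7], [2,4,5], [3,4,6], [3,4,7], [3,6,7], [4,5,6], [4,6,7]
  3-simplices (7): [0,1,3,6], [1,3,4,6], [1,3,4,7], [1,3,6,7], [1,4,5,6], [1,4,6,7], [3,4,6,7]

giving chain groups C_0 ≅ Z^8, C_1 ≅ Z^19, C_2 ≅ Z^17, C_3 ≅ Z^7.

∂_1: C_1 → C_0 maps an edge to its endpoints' difference, ∂[p,q] = q − p. For instance
  ∂[2,4] = [4] − [2].
This gives a 8×19 integer matrix of rank 7; reducing to Smith normal form yields diagonal entries (1,1,1,1,1,1,1).

Boundary ∂_2: C_2 → C_1 sends each 2-simplex [p,q,r] to [q,r] − [p,r] + [p,q]. For instance
  ∂[1,6,7] = [6,7] − [1,7] + [1,6],
  ∂[3,4,6] = [4,6] − [3,6] + [3,4].
The resulting 19×17 matrix has rank 11, and its Smith normal form has invariant factors (1,1,1,1,1,1,1,1,1,1,1).

Boundary ∂_3: C_3 → C_2 sends each 3-simplex σ to the alternating sum Σ_i (−1)^i (σ with its i-th vertex removed). For instance
  ∂[0,1,3,6] = [1,3,6] − [0,3,6] + [0,1,6] − [0,1,3],
  ∂[3,4,6,7] = [4,6,7] − [3,6,7] + [3,4,7] − [3,4,6].
This gives a 17×7 integer matrix of rank 6; reducing to Smith normal form yields diagonal entries (1,1,1,1,1,1).

Computing H_k = (kernel of ∂_k) / (image of ∂_{k+1}):

  H_0: rank C_0 − rank ∂_1 = 8 − 7 = 1, and the invariant factors of ∂_1 are all 1, so H_0 = Z.
  H_1: rank ker ∂_1 − rank ∂_2 = (19 − 7) − 11 = 1, and the invariant factors of ∂_2 are all 1, so H_1 = Z.
  H_2: rank ker ∂_2 − rank ∂_3 = (17 − 11) − 6 = 0, and the invariant factors of ∂_3 are all 1, so H_2 = 0.
  H_3: rank ker ∂_3 − rank ∂_4 = (7 − 6) − 0 = 1, and there is no ∂_4, so H_3 = Z.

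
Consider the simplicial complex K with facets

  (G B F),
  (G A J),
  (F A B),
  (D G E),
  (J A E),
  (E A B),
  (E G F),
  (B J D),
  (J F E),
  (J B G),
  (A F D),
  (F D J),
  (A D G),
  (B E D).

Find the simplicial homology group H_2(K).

Order the vertices as A < B < D < E < F < G < J. Listing each simplex with vertices in this order, K has dimension 2 with simplices:

  0-simplices (7): A, B, D, E, F, G, J
  1-simplices (21): AB, AD, AE, AF, AG, AJ, BD, BE, BF, BG, BJ, DE, DF, DG, DJ, EF, EG, EJ, FG, FJ, GJ
  2-simplices (14): ABE, ABF, ADF, ADG, AEJ, AGJ, BDE, BDJ, BFG, BGJ, DEG, DFJ, EFG, EFJ

so the chain groups are C_0 ≅ Z^7, C_1 ≅ Z^21, C_2 ≅ Z^14.

∂_1: C_1 → C_0 is given by ∂[p,q] = [q] − [p].
The 7×21 boundary matrix has rank 6 and Smith normal form diag(1,1,1,1,1,1).

∂_2: C_2 → C_1 maps a triangle to the signed sum of its edges. For instance
  ∂ABE = BE − AE + AB,
  ∂BDE = DE − BE + BD.
The resulting 21×14 matrix has rank 13, and its Smith normal form has invariant factors (1,1,1,1,1,1,1,1,1,1,1,1,1).

Reading off H_k = ker ∂_k / im ∂_{k+1}:

  H_2: rank ker ∂_2 − rank ∂_3 = (14 − 13) − 0 = 1, and there is no ∂_3, so H_2 ≅ Z.

(K is a triangulation of the torus T^2.)

H_2 ≅ Z.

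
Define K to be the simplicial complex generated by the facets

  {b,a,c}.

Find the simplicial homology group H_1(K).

H_1 = 0.

K has 3 vertices, 3 edges, 1 triangle.
rank ∂_1 = 2, rank ∂_2 = 1 ⇒ b_1 = 3 − 2 − 1 = 0; all invariant factors of ∂_2 are 1 so no torsion. So H_1 ≅ 0.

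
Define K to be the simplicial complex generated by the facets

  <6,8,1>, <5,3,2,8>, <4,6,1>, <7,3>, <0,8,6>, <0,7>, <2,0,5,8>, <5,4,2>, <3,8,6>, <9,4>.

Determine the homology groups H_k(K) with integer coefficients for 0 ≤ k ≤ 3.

K has 10 vertices, 21 edges, 12 triangles, 2 3-simplices.
rank ∂_0 = 0, rank ∂_1 = 9 ⇒ b_0 = 10 − 0 − 9 = 1; all invariant factors of ∂_1 are 1 so no torsion. So H_0 ≅ Z.
rank ∂_1 = 9, rank ∂_2 = 10 ⇒ b_1 = 21 − 9 − 10 = 2; all invariant factors of ∂_2 are 1 so no torsion. So H_1 ≅ Z^2.
rank ∂_2 = 10, rank ∂_3 = 2 ⇒ b_2 = 12 − 10 − 2 = 0; all invariant factors of ∂_3 are 1 so no torsion. So H_2 ≅ 0.
rank ∂_3 = 2, rank ∂_4 = 0 ⇒ b_3 = 2 − 2 − 0 = 0. So H_3 ≅ 0.

H_0 = Z,  H_1 = Z^2,  H_2 = 0,  H_3 = 0.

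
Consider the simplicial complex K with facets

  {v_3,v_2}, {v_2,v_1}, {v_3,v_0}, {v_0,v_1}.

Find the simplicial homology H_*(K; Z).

H_0 = Z,  H_1 = Z.

Fix the vertex order v_0 < v_1 < v_2 < v_3 and write every simplex with vertices in increasing order. Then dim K = 1 and the simplices of K are:

  0-simplices (4): [v_0], [v_1], [v_2], [v_3]
  1-simplices (4): [v_0,v_1], [v_0,v_3], [v_1,v_2], [v_2,v_3]

so the chain groups are C_0 ≅ Z^4, C_1 ≅ Z^4.

The boundary map ∂_1: C_1 → C_0 maps an edge to its endpoints' difference, ∂[p,q] = q − p.
As a 4×4 matrix over Z this has rank 3, with invariant factors (1,1,1).

Now H_k = ker ∂_k / im ∂_{k+1}, so:

  H_0: rank C_0 − rank ∂_1 = 4 − 3 = 1, and the invariant factors of ∂_1 are all 1, so H_0 ≅ Z.
  H_1: rank ker ∂_1 − rank ∂_2 = (4 − 3) − 0 = 1, and there is no ∂_2, so H_1 ≅ Z.

As a check, the Euler characteristic is 4 − 4 = 0, which agrees with 1 − 1 = 0.
(K is a triangulation of the circle S^1.)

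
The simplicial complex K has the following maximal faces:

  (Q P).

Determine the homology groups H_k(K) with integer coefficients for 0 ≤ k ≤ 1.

K has 2 vertices, 1 edge.
rank ∂_0 = 0, rank ∂_1 = 1 ⇒ b_0 = 2 − 0 − 1 = 1; all invariant factors of ∂_1 are 1 so no torsion. So H_0 ≅ Z.
rank ∂_1 = 1, rank ∂_2 = 0 ⇒ b_1 = 1 − 1 − 0 = 0. So H_1 ≅ 0.

H_0 = Z,  H_1 = 0.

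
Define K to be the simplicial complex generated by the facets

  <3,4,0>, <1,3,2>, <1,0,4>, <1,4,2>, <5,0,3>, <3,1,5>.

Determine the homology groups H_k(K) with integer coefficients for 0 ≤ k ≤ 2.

Order the vertices as 0 < 1 < 2 < 3 < 4 < 5. Listing each simplex with vertices in this order, K has dimension 2 with simplices:

  0-simplices (6): [0], [1], [2], [3], [4], [5]
  1-simplices (12): [0,1], [0,3], [0,4], [0,5], [1,2], [1,3], [1,4], [1,5], [2,3], [2,4], [3,4], [3,5]
  2-simplices (6): [0,1,4], [0,3,4], [0,3,5], [1,2,3], [1,2,4], [1,3,5]

giving chain groups C_0 ≅ Z^6, C_1 ≅ Z^12, C_2 ≅ Z^6.

∂_1: C_1 → C_0 sends each edge [p,q] (with p < q) to q − p. For instance
  ∂[3,5] = [5] − [3].
This gives a 6×12 integer matrix of rank 5; reducing to Smith normal form yields diagonal entries (1,1,1,1,1).

Boundary ∂_2: C_2 → C_1 sends each 2-simplex [p,q,r] to [q,r] − [p,r] + [p,q]. For instance
  ∂[0,3,5] = [3,5] − [0,5] + [0,3],
  ∂[1,3,5] = [3,5] − [1,5] + [1,3].
As a 12×6 matrix over Z this has rank 6, with invariant factors (1,1,1,1,1,1).

Reading off H_k = ker ∂_k / im ∂_{k+1}:

  H_0: rank C_0 − rank ∂_1 = 6 − 5 = 1, and the invariant factors of ∂_1 are all 1, so H_0 = Z.
  H_1: rank ker ∂_1 − rank ∂_2 = (12 − 5) − 6 = 1, and the invariant factors of ∂_2 are all 1, so H_1 = Z.
  H_2: rank ker ∂_2 − rank ∂_3 = (6 − 6) − 0 = 0, and there is no ∂_3, so H_2 = 0.

As a check, the Euler characteristic is 6 − 12 + 6 = 0, which agrees with 1 − 1 + 0 = 0.

H_0 ≅ Z,  H_1 ≅ Z,  H_2 = 0.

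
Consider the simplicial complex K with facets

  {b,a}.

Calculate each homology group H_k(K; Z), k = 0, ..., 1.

H_0 = Z,  H_1 = 0.

Order the vertices as a < b. Listing each simplex with vertices in this order, K has dimension 1 with simplices:

  0-simplices (2): a, b
  1-simplices (1): ab

giving chain groups C_0 ≅ Z^2, C_1 ≅ Z^1.

The boundary map ∂_1: C_1 → C_0 sends each edge [p,q] (with p < q) to q − p. For instance
  ∂ab = b − a.
The 2×1 boundary matrix has rank 1 and Smith normal form diag(1).

Computing H_k = (kernel of ∂_k) / (image of ∂_{k+1}):

  H_0: rank C_0 − rank ∂_1 = 2 − 1 = 1, and the invariant factors of ∂_1 are all 1, so H_0 = Z.
  H_1: rank ker ∂_1 − rank ∂_2 = (1 − 1) − 0 = 0, and there is no ∂_2, so H_1 = 0.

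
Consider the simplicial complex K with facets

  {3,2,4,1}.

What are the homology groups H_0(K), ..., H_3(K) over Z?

H_0 = Z,  H_1 = 0,  H_2 = 0,  H_3 = 0.

Take the total order 1 < 2 < 3 < 4 on the vertex set. Then K (dimension 3) consists of the simplices:

  0-simplices (4): [1], [2], [3], [4]
  1-simplices (6): [1,2], [1,3], [1,4], [2,3], [2,4], [3,4]
  2-simplices (4): [1,2,3], [1,2,4], [1,3,4], [2,3,4]
  3-simplices (1): [1,2,3,4]

Hence C_0 ≅ Z^4, C_1 ≅ Z^6, C_2 ≅ Z^4, C_3 ≅ Z^1.

∂_1: C_1 → C_0 maps an edge to its endpoints' difference, ∂[p,q] = q − p. For instance
  ∂[3,4] = [4] − [3].
The resulting 4×6 matrix has rank 3, and its Smith normal form has invariant factors (1,1,1).

The boundary map ∂_2: C_2 → C_1 maps a triangle to the signed sum of its edges. For instance
  ∂[2,3,4] = [3,4] − [2,4] + [2,3],
  ∂[1,2,4] = [2,4] − [1,4] + [1,2].
This gives a 6×4 integer matrix of rank 3; reducing to Smith normal form yields diagonal entries (1,1,1).

Boundary ∂_3: C_3 → C_2 sends each 3-simplex σ to the alternating sum Σ_i (−1)^i (σ with its i-th vertex removed). For instance
  ∂[1,2,3,4] = [2,3,4] − [1,3,4] + [1,2,4] − [1,2,3].
This gives a 4×1 integer matrix of rank 1; reducing to Smith normal form yields diagonal entries (1).

Reading off H_k = ker ∂_k / im ∂_{k+1}:

  H_0: rank C_0 − rank ∂_1 = 4 − 3 = 1, and the invariant factors of ∂_1 are all 1, so H_0 = Z.
  H_1: rank ker ∂_1 − rank ∂_2 = (6 − 3) − 3 = 0, and the invariant factors of ∂_2 are all 1, so H_1 = 0.
  H_2: rank ker ∂_2 − rank ∂_3 = (4 − 3) − 1 = 0, and the invariant factors of ∂_3 are all 1, so H_2 = 0.
  H_3: rank ker ∂_3 − rank ∂_4 = (1 − 1) − 0 = 0, and there is no ∂_4, so H_3 = 0.

(K is a triangulation of the 3-simplex.)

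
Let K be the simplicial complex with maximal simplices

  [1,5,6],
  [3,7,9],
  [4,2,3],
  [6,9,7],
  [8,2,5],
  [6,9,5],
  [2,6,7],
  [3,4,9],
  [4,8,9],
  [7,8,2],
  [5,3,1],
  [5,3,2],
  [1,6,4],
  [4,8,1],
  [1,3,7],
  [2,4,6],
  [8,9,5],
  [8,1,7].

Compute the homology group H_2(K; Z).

Take the total order 1 < 2 < 3 < 4 < 5 < 6 < 7 < 8 < 9 on the vertex set. Then K (dimension 2) consists of the simplices:

  0-simplices (9): [1], [2], [3], [4], [5], [6], [7], [8], [9]
  1-simplices (27): (27 of them)
  2-simplices (18): [1,3,5], [1,3,7], [1,4,6], [1,4,8], [1,5,6], [1,7,8], [2,3,4], [2,3,5], [2,4,6], [2,5,8], [2,6,7], [2,7,8], [3,4,9], [3,7,9], [4,8,9], [5,6,9], [5,8,9], [6,7,9]

Hence C_0 ≅ Z^9, C_1 ≅ Z^27, C_2 ≅ Z^18.

Boundary ∂_1: C_1 → C_0 is given by ∂[p,q] = [q] − [p].
This gives a 9×27 integer matrix of rank 8; reducing to Smith normal form yields diagonal entries (1,1,1,1,1,1,1,1).

The boundary map ∂_2: C_2 → C_1 sends each 2-simplex [p,q,r] to [q,r] − [p,r] + [p,q]. For instance
  ∂[2,5,8] = [5,8] − [2,8] + [2,5],
  ∂[1,3,7] = [3,7] − [1,7] + [1,3].
As a 27×18 matrix over Z this has rank 17, with invariant factors (1,1,1,1,1,1,1,1,1,1,1,1,1,1,1,1,1).

Now H_k = ker ∂_k / im ∂_{k+1}, so:

  H_2: rank ker ∂_2 − rank ∂_3 = (18 − 17) − 0 = 1, and there is no ∂_3, so H_2 = Z.

H_2 = Z.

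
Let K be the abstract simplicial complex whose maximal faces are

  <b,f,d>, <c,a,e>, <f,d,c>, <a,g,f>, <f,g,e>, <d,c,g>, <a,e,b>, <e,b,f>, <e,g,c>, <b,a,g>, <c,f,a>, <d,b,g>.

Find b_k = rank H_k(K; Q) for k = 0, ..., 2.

We work with the vertex ordering a < b < c < d < e < f < g. The simplices of K, each written with vertices in increasing order, are:

  0-simplices (7): a, b, c, d, e, f, g
  1-simplices (18): ab, ac, ae, af, ag, bd, be, bf, bg, cd, ce, cf, cg, df, dg, ef, eg, fg
  2-simplices (12): abe, abg, ace, acf, afg, bdf, bdg, bef, cdf, cdg, ceg, efg

giving chain groups C_0 ≅ Z^7, C_1 ≅ Z^18, C_2 ≅ Z^12.

∂_1: C_1 → C_0 maps an edge to its endpoints' difference, ∂[p,q] = q − p.
As a 7×18 matrix over Z this has rank 6, with invariant factors (1,1,1,1,1,1).

Boundary ∂_2: C_2 → C_1 sends each 2-simplex [p,q,r] to [q,r] − [p,r] + [p,q]. For instance
  ∂acf = cf − af + ac,
  ∂bef = ef − bf + be.
The 18×12 boundary matrix has rank 12 and Smith normal form diag(1,1,1,1,1,1,1,1,1,1,1,2).

Reading off H_k = ker ∂_k / im ∂_{k+1}:

  H_0: rank C_0 − rank ∂_1 = 7 − 6 = 1, and the invariant factors of ∂_1 are all 1, so H_0 = Z.
  H_1: rank ker ∂_1 − rank ∂_2 = (18 − 6) − 12 = 0, and ∂_2 has invariant factor 2 > 1, so H_1 = Z_2.
  H_2: rank ker ∂_2 − rank ∂_3 = (12 − 12) − 0 = 0, and there is no ∂_3, so H_2 = 0.

(K is a triangulation of the real projective plane RP^2.)

Hence the Betti numbers are b_0 = 1, b_1 = 0, b_2 = 0.

b_0 = 1, b_1 = 0, b_2 = 0.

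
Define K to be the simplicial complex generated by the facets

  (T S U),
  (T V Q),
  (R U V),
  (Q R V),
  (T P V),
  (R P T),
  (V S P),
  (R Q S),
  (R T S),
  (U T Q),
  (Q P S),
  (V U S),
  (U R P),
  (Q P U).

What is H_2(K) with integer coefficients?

H_2 ≅ Z.

Take the total order P < Q < R < S < T < U < V on the vertex set. Then K (dimension 2) consists of the simplices:

  0-simplices (7): P, Q, R, S, T, U, V
  1-simplices (21): PQ, PR, PS, PT, PU, PV, QR, QS, QT, QU, QV, RS, RT, RU, RV, ST, SU, SV, TU, TV, UV
  2-simplices (14): PQS, PQU, PRT, PRU, PSV, PTV, QRS, QRV, QTU, QTV, RST, RUV, STU, SUV

so the chain groups are C_0 ≅ Z^7, C_1 ≅ Z^21, C_2 ≅ Z^14.

The boundary map ∂_1: C_1 → C_0 is given by ∂[p,q] = [q] − [p]. For instance
  ∂RU = U − R.
The 7×21 boundary matrix has rank 6 and Smith normal form diag(1,1,1,1,1,1).

Boundary ∂_2: C_2 → C_1 sends each 2-simplex [p,q,r] to [q,r] − [p,r] + [p,q]. For instance
  ∂PQS = QS − PS + PQ,
  ∂PRU = RU − PU + PR.
The 21×14 boundary matrix has rank 13 and Smith normal form diag(1,1,1,1,1,1,1,1,1,1,1,1,1).

From H_k ≅ ker(∂_k) / im(∂_{k+1}) we obtain:

  H_2: rank ker ∂_2 − rank ∂_3 = (14 − 13) − 0 = 1, and there is no ∂_3, so H_2 = Z.

(K is a triangulation of the torus T^2.)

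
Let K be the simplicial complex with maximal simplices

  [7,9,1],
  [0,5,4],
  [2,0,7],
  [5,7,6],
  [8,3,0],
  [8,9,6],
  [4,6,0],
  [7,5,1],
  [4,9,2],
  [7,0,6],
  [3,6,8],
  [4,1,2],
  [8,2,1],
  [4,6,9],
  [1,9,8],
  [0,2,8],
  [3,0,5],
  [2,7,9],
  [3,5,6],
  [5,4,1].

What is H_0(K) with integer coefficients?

H_0 = Z.

Take the total order 0 < 1 < 2 < 3 < 4 < 5 < 6 < 7 < 8 < 9 on the vertex set. Then K (dimension 2) consists of the simplices:

  0-simplices (10): [0], [1], [2], [3], [4], [5], [6], [7], [8], [9]
  1-simplices (30): (30 of them)
  2-simplices (20): (20 of them)

Hence C_0 ≅ Z^10, C_1 ≅ Z^30, C_2 ≅ Z^20.

The boundary map ∂_1: C_1 → C_0 is given by ∂[p,q] = [q] − [p].
As a 10×30 matrix over Z this has rank 9, with invariant factors (1,1,1,1,1,1,1,1,1).

Boundary ∂_2: C_2 → C_1 acts by ∂[p,q,r] = [q,r] − [p,r] + [p,q]. For instance
  ∂[6,8,9] = [8,9] − [6,9] + [6,8],
  ∂[1,7,9] = [7,9] − [1,9] + [1,7].
This gives a 30×20 integer matrix of rank 20; reducing to Smith normal form yields diagonal entries (1,1,1,1,1,1,1,1,1,1,1,1,1,1,1,1,1,1,1,2).

Reading off H_k = ker ∂_k / im ∂_{k+1}:

  H_0: rank C_0 − rank ∂_1 = 10 − 9 = 1, and the invariant factors of ∂_1 are all 1, so H_0 ≅ Z.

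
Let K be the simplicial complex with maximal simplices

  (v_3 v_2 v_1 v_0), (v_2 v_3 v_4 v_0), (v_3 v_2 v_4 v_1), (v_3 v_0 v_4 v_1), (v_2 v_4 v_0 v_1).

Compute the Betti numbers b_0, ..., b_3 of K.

b_0 = 1, b_1 = 0, b_2 = 0, b_3 = 1.

Order the vertices as v_0 < v_1 < v_2 < v_3 < v_4. Listing each simplex with vertices in this order, K has dimension 3 with simplices:

  0-simplices (5): [v_0], [v_1], [v_2], [v_3], [v_4]
  1-simplices (10): [v_0,v_1], [v_0,v_2], [v_0,v_3], [v_0,v_4], [v_1,v_2], [v_1,v_3], [v_1,v_4], [v_2,v_3], [v_2,v_4], [v_3,v_4]
  2-simplices (10): [v_0,v_1,v_2], [v_0,v_1,v_3], [v_0,v_1,v_4], [v_0,v_2,v_3], [v_0,v_2,v_4], [v_0,v_3,v_4], [v_1,v_2,v_3], [v_1,v_2,v_4], [v_1,v_3,v_4], [v_2,v_3,v_4]
  3-simplices (5): [v_0,v_1,v_2,v_3], [v_0,v_1,v_2,v_4], [v_0,v_1,v_3,v_4], [v_0,v_2,v_3,v_4], [v_1,v_2,v_3,v_4]

Hence C_0 ≅ Z^5, C_1 ≅ Z^10, C_2 ≅ Z^10, C_3 ≅ Z^5.

∂_1: C_1 → C_0 is given by ∂[p,q] = [q] − [p]. For instance
  ∂[v_1,v_4] = [v_4] − [v_1].
The 5×10 boundary matrix has rank 4 and Smith normal form diag(1,1,1,1).

∂_2: C_2 → C_1 acts by ∂[p,q,r] = [q,r] − [p,r] + [p,q]. For instance
  ∂[v_0,v_1,v_4] = [v_1,v_4] − [v_0,v_4] + [v_0,v_1],
  ∂[v_1,v_2,v_4] = [v_2,v_4] − [v_1,v_4] + [v_1,v_2].
The resulting 10×10 matrix has rank 6, and its Smith normal form has invariant factors (1,1,1,1,1,1).

The boundary map ∂_3: C_3 → C_2 sends each 3-simplex σ to the alternating sum Σ_i (−1)^i (σ with its i-th vertex removed). For instance
  ∂[v_0,v_2,v_3,v_4] = [v_2,v_3,v_4] − [v_0,v_3,v_4] + [v_0,v_2,v_4] − [v_0,v_2,v_3],
  ∂[v_1,v_2,v_3,v_4] = [v_2,v_3,v_4] − [v_1,v_3,v_4] + [v_1,v_2,v_4] − [v_1,v_2,v_3].
This gives a 10×5 integer matrix of rank 4; reducing to Smith normal form yields diagonal entries (1,1,1,1).

Now H_k = ker ∂_k / im ∂_{k+1}, so:

  H_0: rank C_0 − rank ∂_1 = 5 − 4 = 1, and the invariant factors of ∂_1 are all 1, so H_0 ≅ Z.
  H_1: rank ker ∂_1 − rank ∂_2 = (10 − 4) − 6 = 0, and the invariant factors of ∂_2 are all 1, so H_1 ≅ 0.
  H_2: rank ker ∂_2 − rank ∂_3 = (10 − 6) − 4 = 0, and the invariant factors of ∂_3 are all 1, so H_2 ≅ 0.
  H_3: rank ker ∂_3 − rank ∂_4 = (5 − 4) − 0 = 1, and there is no ∂_4, so H_3 ≅ Z.

As a check, the Euler characteristic is 5 − 10 + 10 − 5 = 0, which agrees with 1 − 0 + 0 − 1 = 0.
(K is a triangulation of the 3-sphere S^3.)

Hence the Betti numbers are b_0 = 1, b_1 = 0, b_2 = 0, b_3 = 1.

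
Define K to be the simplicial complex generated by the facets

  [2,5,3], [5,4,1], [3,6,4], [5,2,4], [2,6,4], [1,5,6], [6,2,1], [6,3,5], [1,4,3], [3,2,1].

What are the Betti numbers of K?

Take the total order 1 < 2 < 3 < 4 < 5 < 6 on the vertex set. Then K (dimension 2) consists of the simplices:

  0-simplices (6): [1], [2], [3], [4], [5], [6]
  1-simplices (15): [1,2], [1,3], [1,4], [1,5], [1,6], [2,3], [2,4], [2,5], [2,6], [3,4], [3,5], [3,6], [4,5], [4,6], [5,6]
  2-simplices (10): [1,2,3], [1,2,6], [1,3,4], [1,4,5], [1,5,6], [2,3,5], [2,4,5], [2,4,6], [3,4,6], [3,5,6]

so the chain groups are C_0 ≅ Z^6, C_1 ≅ Z^15, C_2 ≅ Z^10.

Boundary ∂_1: C_1 → C_0 sends each edge [p,q] (with p < q) to q − p. For instance
  ∂[1,2] = [2] − [1].
As a 6×15 matrix over Z this has rank 5, with invariant factors (1,1,1,1,1).

The boundary map ∂_2: C_2 → C_1 maps a triangle to the signed sum of its edges. For instance
  ∂[1,5,6] = [5,6] − [1,6] + [1,5],
  ∂[2,4,6] = [4,6] − [2,6] + [2,4].
The resulting 15×10 matrix has rank 10, and its Smith normal form has invariant factors (1,1,1,1,1,1,1,1,1,2).

Now H_k = ker ∂_k / im ∂_{k+1}, so:

  H_0: rank C_0 − rank ∂_1 = 6 − 5 = 1, and the invariant factors of ∂_1 are all 1, so H_0 = Z.
  H_1: rank ker ∂_1 − rank ∂_2 = (15 − 5) − 10 = 0, and ∂_2 has invariant factor 2 > 1, so H_1 = Z/2.
  H_2: rank ker ∂_2 − rank ∂_3 = (10 − 10) − 0 = 0, and there is no ∂_3, so H_2 = 0.

Hence the Betti numbers are b_0 = 1, b_1 = 0, b_2 = 0.

b_0 = 1, b_1 = 0, b_2 = 0.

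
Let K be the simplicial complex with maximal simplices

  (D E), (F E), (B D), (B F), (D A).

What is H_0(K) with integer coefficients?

Order the vertices as A < B < D < E < F. Listing each simplex with vertices in this order, K has dimension 1 with simplices:

  0-simplices (5): A, B, D, E, F
  1-simplices (5): AD, BD, BF, DE, EF

Hence C_0 ≅ Z^5, C_1 ≅ Z^5.

The boundary map ∂_1: C_1 → C_0 maps an edge to its endpoints' difference, ∂[p,q] = q − p. For instance
  ∂BF = F − B.
This gives a 5×5 integer matrix of rank 4; reducing to Smith normal form yields diagonal entries (1,1,1,1).

From H_k ≅ ker(∂_k) / im(∂_{k+1}) we obtain:

  H_0: rank C_0 − rank ∂_1 = 5 − 4 = 1, and the invariant factors of ∂_1 are all 1, so H_0 ≅ Z.

H_0 ≅ Z.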